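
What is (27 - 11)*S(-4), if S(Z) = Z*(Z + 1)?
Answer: 192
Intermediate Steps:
S(Z) = Z*(1 + Z)
(27 - 11)*S(-4) = (27 - 11)*(-4*(1 - 4)) = 16*(-4*(-3)) = 16*12 = 192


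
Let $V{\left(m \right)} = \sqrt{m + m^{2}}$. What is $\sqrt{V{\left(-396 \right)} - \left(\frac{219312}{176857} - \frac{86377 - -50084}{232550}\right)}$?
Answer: $\frac{\sqrt{-44199414051480262722 + 405964854508485989400 \sqrt{4345}}}{8225619070} \approx 19.871$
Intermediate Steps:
$\sqrt{V{\left(-396 \right)} - \left(\frac{219312}{176857} - \frac{86377 - -50084}{232550}\right)} = \sqrt{\sqrt{- 396 \left(1 - 396\right)} - \left(\frac{219312}{176857} - \frac{86377 - -50084}{232550}\right)} = \sqrt{\sqrt{\left(-396\right) \left(-395\right)} - \left(\frac{219312}{176857} - \left(86377 + 50084\right) \frac{1}{232550}\right)} = \sqrt{\sqrt{156420} + \left(136461 \cdot \frac{1}{232550} - \frac{219312}{176857}\right)} = \sqrt{6 \sqrt{4345} + \left(\frac{136461}{232550} - \frac{219312}{176857}\right)} = \sqrt{6 \sqrt{4345} - \frac{26866922523}{41128095350}} = \sqrt{- \frac{26866922523}{41128095350} + 6 \sqrt{4345}}$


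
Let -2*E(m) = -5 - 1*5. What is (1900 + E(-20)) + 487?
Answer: 2392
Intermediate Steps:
E(m) = 5 (E(m) = -(-5 - 1*5)/2 = -(-5 - 5)/2 = -1/2*(-10) = 5)
(1900 + E(-20)) + 487 = (1900 + 5) + 487 = 1905 + 487 = 2392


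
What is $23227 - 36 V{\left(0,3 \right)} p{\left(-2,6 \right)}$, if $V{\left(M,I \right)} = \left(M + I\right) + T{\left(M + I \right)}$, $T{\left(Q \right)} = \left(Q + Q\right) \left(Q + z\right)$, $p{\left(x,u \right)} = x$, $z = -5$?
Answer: $22579$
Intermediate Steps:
$T{\left(Q \right)} = 2 Q \left(-5 + Q\right)$ ($T{\left(Q \right)} = \left(Q + Q\right) \left(Q - 5\right) = 2 Q \left(-5 + Q\right)$)
$V{\left(M,I \right)} = I + M + 2 \left(I + M\right) \left(-5 + I + M\right)$ ($V{\left(M,I \right)} = \left(M + I\right) + 2 \left(M + I\right) \left(-5 + \left(M + I\right)\right) = \left(I + M\right) + 2 \left(I + M\right) \left(-5 + \left(I + M\right)\right) = \left(I + M\right) + 2 \left(I + M\right) \left(-5 + I + M\right) = I + M + 2 \left(I + M\right) \left(-5 + I + M\right)$)
$23227 - 36 V{\left(0,3 \right)} p{\left(-2,6 \right)} = 23227 - 36 \left(3 + 0 + 2 \left(3 + 0\right) \left(-5 + 3 + 0\right)\right) \left(-2\right) = 23227 - 36 \left(3 + 0 + 2 \cdot 3 \left(-2\right)\right) \left(-2\right) = 23227 - 36 \left(3 + 0 - 12\right) \left(-2\right) = 23227 - 36 \left(-9\right) \left(-2\right) = 23227 - \left(-324\right) \left(-2\right) = 23227 - 648 = 22579$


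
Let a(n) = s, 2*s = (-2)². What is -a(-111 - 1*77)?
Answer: -2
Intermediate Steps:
s = 2 (s = (½)*(-2)² = (½)*4 = 2)
a(n) = 2
-a(-111 - 1*77) = -1*2 = -2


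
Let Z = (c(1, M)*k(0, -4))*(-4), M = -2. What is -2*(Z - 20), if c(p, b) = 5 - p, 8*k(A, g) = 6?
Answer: 64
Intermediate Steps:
k(A, g) = 3/4 (k(A, g) = (1/8)*6 = 3/4)
Z = -12 (Z = ((5 - 1*1)*(3/4))*(-4) = ((5 - 1)*(3/4))*(-4) = (4*(3/4))*(-4) = 3*(-4) = -12)
-2*(Z - 20) = -2*(-12 - 20) = -2*(-32) = 64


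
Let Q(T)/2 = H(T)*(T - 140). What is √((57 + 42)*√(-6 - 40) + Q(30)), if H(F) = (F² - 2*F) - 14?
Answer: √(-181720 + 99*I*√46) ≈ 0.7876 + 426.29*I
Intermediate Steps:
H(F) = -14 + F² - 2*F
Q(T) = 2*(-140 + T)*(-14 + T² - 2*T) (Q(T) = 2*((-14 + T² - 2*T)*(T - 140)) = 2*((-14 + T² - 2*T)*(-140 + T)) = 2*((-140 + T)*(-14 + T² - 2*T)) = 2*(-140 + T)*(-14 + T² - 2*T))
√((57 + 42)*√(-6 - 40) + Q(30)) = √((57 + 42)*√(-6 - 40) - 2*(-140 + 30)*(14 - 1*30² + 2*30)) = √(99*√(-46) - 2*(-110)*(14 - 1*900 + 60)) = √(99*(I*√46) - 2*(-110)*(14 - 900 + 60)) = √(99*I*√46 - 2*(-110)*(-826)) = √(99*I*√46 - 181720) = √(-181720 + 99*I*√46)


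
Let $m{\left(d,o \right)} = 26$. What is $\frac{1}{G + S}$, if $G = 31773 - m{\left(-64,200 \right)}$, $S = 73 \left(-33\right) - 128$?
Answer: $\frac{1}{29210} \approx 3.4235 \cdot 10^{-5}$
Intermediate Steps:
$S = -2537$ ($S = -2409 - 128 = -2537$)
$G = 31747$ ($G = 31773 - 26 = 31747$)
$\frac{1}{G + S} = \frac{1}{31747 - 2537} = \frac{1}{29210}$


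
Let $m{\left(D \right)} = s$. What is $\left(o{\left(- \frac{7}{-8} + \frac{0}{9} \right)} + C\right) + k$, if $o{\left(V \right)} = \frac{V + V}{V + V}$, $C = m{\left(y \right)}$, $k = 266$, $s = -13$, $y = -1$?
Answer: $254$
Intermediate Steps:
$m{\left(D \right)} = -13$
$C = -13$
$o{\left(V \right)} = 1$ ($o{\left(V \right)} = \frac{2 V}{2 V} = 2 V \frac{1}{2 V} = 1$)
$\left(o{\left(- \frac{7}{-8} + \frac{0}{9} \right)} + C\right) + k = \left(1 - 13\right) + 266 = -12 + 266 = 254$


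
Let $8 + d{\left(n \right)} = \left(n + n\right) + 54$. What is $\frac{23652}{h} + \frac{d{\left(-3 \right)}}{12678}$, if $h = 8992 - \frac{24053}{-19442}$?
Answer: $\frac{2918436534716}{1108352071263} \approx 2.6331$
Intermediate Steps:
$d{\left(n \right)} = 46 + 2 n$ ($d{\left(n \right)} = -8 + \left(\left(n + n\right) + 54\right) = -8 + \left(2 n + 54\right) = -8 + \left(54 + 2 n\right) = 46 + 2 n$)
$h = \frac{174846517}{19442}$ ($h = 8992 - 24053 \left(- \frac{1}{19442}\right) = 8992 - - \frac{24053}{19442} = 8992 + \frac{24053}{19442} = \frac{174846517}{19442} \approx 8993.2$)
$\frac{23652}{h} + \frac{d{\left(-3 \right)}}{12678} = \frac{23652}{\frac{174846517}{19442}} + \frac{46 + 2 \left(-3\right)}{12678} = 23652 \cdot \frac{19442}{174846517} + \left(46 - 6\right) \frac{1}{12678} = \frac{459842184}{174846517} + 40 \cdot \frac{1}{12678} = \frac{459842184}{174846517} + \frac{20}{6339} = \frac{2918436534716}{1108352071263}$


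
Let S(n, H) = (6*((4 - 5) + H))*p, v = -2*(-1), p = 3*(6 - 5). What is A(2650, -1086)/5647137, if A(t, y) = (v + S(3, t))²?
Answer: 2273763856/5647137 ≈ 402.64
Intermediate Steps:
p = 3 (p = 3*1 = 3)
v = 2
S(n, H) = -18 + 18*H (S(n, H) = (6*((4 - 5) + H))*3 = (6*(-1 + H))*3 = (-6 + 6*H)*3 = -18 + 18*H)
A(t, y) = (-16 + 18*t)² (A(t, y) = (2 + (-18 + 18*t))² = (-16 + 18*t)²)
A(2650, -1086)/5647137 = (4*(-8 + 9*2650)²)/5647137 = (4*(-8 + 23850)²)*(1/5647137) = (4*23842²)*(1/5647137) = (4*568440964)*(1/5647137) = 2273763856*(1/5647137) = 2273763856/5647137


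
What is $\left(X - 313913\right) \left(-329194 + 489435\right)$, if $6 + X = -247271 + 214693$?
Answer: $-55523025777$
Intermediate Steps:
$X = -32584$ ($X = -6 + \left(-247271 + 214693\right) = -6 - 32578 = -32584$)
$\left(X - 313913\right) \left(-329194 + 489435\right) = \left(-32584 - 313913\right) \left(-329194 + 489435\right) = \left(-346497\right) 160241 = -55523025777$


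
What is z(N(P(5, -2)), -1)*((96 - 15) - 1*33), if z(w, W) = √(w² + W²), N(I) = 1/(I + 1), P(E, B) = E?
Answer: 8*√37 ≈ 48.662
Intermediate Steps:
N(I) = 1/(1 + I)
z(w, W) = √(W² + w²)
z(N(P(5, -2)), -1)*((96 - 15) - 1*33) = √((-1)² + (1/(1 + 5))²)*((96 - 15) - 1*33) = √(1 + (1/6)²)*(81 - 33) = √(1 + (⅙)²)*48 = √(1 + 1/36)*48 = √(37/36)*48 = (√37/6)*48 = 8*√37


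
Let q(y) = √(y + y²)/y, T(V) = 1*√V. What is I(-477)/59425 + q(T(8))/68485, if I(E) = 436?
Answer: 436/59425 + 2^(¼)*√(1 + 2*√2)/136970 ≈ 0.0073540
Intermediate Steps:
T(V) = √V
q(y) = √(y + y²)/y
I(-477)/59425 + q(T(8))/68485 = 436/59425 + (√(√8*(1 + √8))/(√8))/68485 = 436*(1/59425) + (√((2*√2)*(1 + 2*√2))/((2*√2)))*(1/68485) = 436/59425 + ((√2/4)*√(2*√2*(1 + 2*√2)))*(1/68485) = 436/59425 + ((√2/4)*(2^(¾)*√(1 + 2*√2)))*(1/68485) = 436/59425 + (2^(¼)*√(1 + 2*√2)/2)*(1/68485) = 436/59425 + 2^(¼)*√(1 + 2*√2)/136970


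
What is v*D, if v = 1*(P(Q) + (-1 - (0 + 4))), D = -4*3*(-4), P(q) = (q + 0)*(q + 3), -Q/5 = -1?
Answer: 1680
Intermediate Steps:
Q = 5 (Q = -5*(-1) = 5)
P(q) = q*(3 + q)
D = 48 (D = -12*(-4) = 48)
v = 35 (v = 1*(5*(3 + 5) + (-1 - (0 + 4))) = 1*(5*8 + (-1 - 1*4)) = 1*(40 + (-1 - 4)) = 1*(40 - 5) = 1*35 = 35)
v*D = 35*48 = 1680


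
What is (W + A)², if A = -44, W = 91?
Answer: 2209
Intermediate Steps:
(W + A)² = (91 - 44)² = 47² = 2209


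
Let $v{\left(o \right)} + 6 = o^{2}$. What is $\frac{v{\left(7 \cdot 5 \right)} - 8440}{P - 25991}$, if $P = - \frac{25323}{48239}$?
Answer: $\frac{348333819}{1253805172} \approx 0.27782$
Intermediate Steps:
$P = - \frac{25323}{48239}$ ($P = \left(-25323\right) \frac{1}{48239} = - \frac{25323}{48239} \approx -0.52495$)
$v{\left(o \right)} = -6 + o^{2}$
$\frac{v{\left(7 \cdot 5 \right)} - 8440}{P - 25991} = \frac{\left(-6 + \left(7 \cdot 5\right)^{2}\right) - 8440}{- \frac{25323}{48239} - 25991} = \frac{\left(-6 + 35^{2}\right) - 8440}{- \frac{1253805172}{48239}} = \left(\left(-6 + 1225\right) - 8440\right) \left(- \frac{48239}{1253805172}\right) = \left(1219 - 8440\right) \left(- \frac{48239}{1253805172}\right) = \left(-7221\right) \left(- \frac{48239}{1253805172}\right) = \frac{348333819}{1253805172}$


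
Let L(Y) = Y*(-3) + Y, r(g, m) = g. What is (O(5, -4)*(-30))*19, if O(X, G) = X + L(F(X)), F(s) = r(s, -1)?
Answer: 2850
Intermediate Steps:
F(s) = s
L(Y) = -2*Y (L(Y) = -3*Y + Y = -2*Y)
O(X, G) = -X (O(X, G) = X - 2*X = -X)
(O(5, -4)*(-30))*19 = (-1*5*(-30))*19 = -5*(-30)*19 = 150*19 = 2850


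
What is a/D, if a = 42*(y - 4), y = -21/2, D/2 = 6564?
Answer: -203/4376 ≈ -0.046389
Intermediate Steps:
D = 13128 (D = 2*6564 = 13128)
y = -21/2 (y = -21*½ = -21/2 ≈ -10.500)
a = -609 (a = 42*(-21/2 - 4) = 42*(-29/2) = -609)
a/D = -609/13128 = -609*1/13128 = -203/4376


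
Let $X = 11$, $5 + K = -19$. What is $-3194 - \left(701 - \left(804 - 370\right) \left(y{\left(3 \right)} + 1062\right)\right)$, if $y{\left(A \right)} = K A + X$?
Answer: $430539$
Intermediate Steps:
$K = -24$ ($K = -5 - 19 = -24$)
$y{\left(A \right)} = 11 - 24 A$ ($y{\left(A \right)} = - 24 A + 11 = 11 - 24 A$)
$-3194 - \left(701 - \left(804 - 370\right) \left(y{\left(3 \right)} + 1062\right)\right) = -3194 - \left(701 - \left(804 - 370\right) \left(\left(11 - 72\right) + 1062\right)\right) = -3194 - \left(701 - 434 \left(\left(11 - 72\right) + 1062\right)\right) = -3194 - \left(701 - 434 \left(-61 + 1062\right)\right) = -3194 - \left(701 - 434 \cdot 1001\right) = -3194 - \left(701 - 434434\right) = -3194 - -433733 = -3194 + 433733 = 430539$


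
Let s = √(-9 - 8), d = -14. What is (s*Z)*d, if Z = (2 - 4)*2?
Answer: 56*I*√17 ≈ 230.89*I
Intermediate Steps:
s = I*√17 (s = √(-17) = I*√17 ≈ 4.1231*I)
Z = -4 (Z = -2*2 = -4)
(s*Z)*d = ((I*√17)*(-4))*(-14) = -4*I*√17*(-14) = 56*I*√17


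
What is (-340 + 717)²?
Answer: 142129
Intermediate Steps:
(-340 + 717)² = 377² = 142129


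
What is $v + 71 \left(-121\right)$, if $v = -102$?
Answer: $-8693$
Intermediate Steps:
$v + 71 \left(-121\right) = -102 + 71 \left(-121\right) = -102 - 8591 = -8693$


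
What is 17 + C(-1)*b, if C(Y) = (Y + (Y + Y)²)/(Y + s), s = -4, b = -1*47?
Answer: 226/5 ≈ 45.200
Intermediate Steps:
b = -47
C(Y) = (Y + 4*Y²)/(-4 + Y) (C(Y) = (Y + (Y + Y)²)/(Y - 4) = (Y + (2*Y)²)/(-4 + Y) = (Y + 4*Y²)/(-4 + Y))
17 + C(-1)*b = 17 - (1 + 4*(-1))/(-4 - 1)*(-47) = 17 - 1*(1 - 4)/(-5)*(-47) = 17 - 1*(-⅕)*(-3)*(-47) = 17 - ⅗*(-47) = 17 + 141/5 = 226/5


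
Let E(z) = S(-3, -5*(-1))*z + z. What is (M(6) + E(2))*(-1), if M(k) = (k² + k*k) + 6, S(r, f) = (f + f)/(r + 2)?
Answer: -60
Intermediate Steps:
S(r, f) = 2*f/(2 + r) (S(r, f) = (2*f)/(2 + r) = 2*f/(2 + r))
E(z) = -9*z (E(z) = (2*(-5*(-1))/(2 - 3))*z + z = (2*5/(-1))*z + z = (2*5*(-1))*z + z = -10*z + z = -9*z)
M(k) = 6 + 2*k² (M(k) = (k² + k²) + 6 = 2*k² + 6 = 6 + 2*k²)
(M(6) + E(2))*(-1) = ((6 + 2*6²) - 9*2)*(-1) = ((6 + 2*36) - 18)*(-1) = ((6 + 72) - 18)*(-1) = (78 - 18)*(-1) = 60*(-1) = -60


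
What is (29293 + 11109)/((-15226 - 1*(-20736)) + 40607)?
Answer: 40402/46117 ≈ 0.87608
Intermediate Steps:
(29293 + 11109)/((-15226 - 1*(-20736)) + 40607) = 40402/((-15226 + 20736) + 40607) = 40402/(5510 + 40607) = 40402/46117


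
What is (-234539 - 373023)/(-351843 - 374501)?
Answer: 303781/363172 ≈ 0.83647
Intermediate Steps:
(-234539 - 373023)/(-351843 - 374501) = -607562/(-726344) = -607562*(-1/726344) = 303781/363172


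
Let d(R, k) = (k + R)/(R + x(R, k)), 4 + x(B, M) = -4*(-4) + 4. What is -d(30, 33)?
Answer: -63/46 ≈ -1.3696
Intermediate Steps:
x(B, M) = 16 (x(B, M) = -4 + (-4*(-4) + 4) = -4 + (16 + 4) = -4 + 20 = 16)
d(R, k) = (R + k)/(16 + R) (d(R, k) = (k + R)/(R + 16) = (R + k)/(16 + R))
-d(30, 33) = -(30 + 33)/(16 + 30) = -63/46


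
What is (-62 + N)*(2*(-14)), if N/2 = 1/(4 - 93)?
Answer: 154560/89 ≈ 1736.6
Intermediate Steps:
N = -2/89 (N = 2/(4 - 93) = 2/(-89) = 2*(-1/89) = -2/89 ≈ -0.022472)
(-62 + N)*(2*(-14)) = (-62 - 2/89)*(2*(-14)) = -5520/89*(-28) = 154560/89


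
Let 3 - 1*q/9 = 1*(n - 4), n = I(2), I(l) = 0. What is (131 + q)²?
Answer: 37636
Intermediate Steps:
n = 0
q = 63 (q = 27 - 9*(0 - 4) = 27 - 9*(-4) = 27 + 36 = 63)
(131 + q)² = (131 + 63)² = 194² = 37636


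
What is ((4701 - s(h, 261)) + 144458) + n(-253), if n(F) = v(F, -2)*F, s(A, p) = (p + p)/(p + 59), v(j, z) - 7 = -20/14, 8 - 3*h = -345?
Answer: 165477533/1120 ≈ 1.4775e+5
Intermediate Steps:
h = 353/3 (h = 8/3 - ⅓*(-345) = 8/3 + 115 = 353/3 ≈ 117.67)
v(j, z) = 39/7 (v(j, z) = 7 - 20/14 = 7 - 20*1/14 = 7 - 10/7 = 39/7)
s(A, p) = 2*p/(59 + p) (s(A, p) = (2*p)/(59 + p) = 2*p/(59 + p))
n(F) = 39*F/7
((4701 - s(h, 261)) + 144458) + n(-253) = ((4701 - 2*261/(59 + 261)) + 144458) + (39/7)*(-253) = ((4701 - 2*261/320) + 144458) - 9867/7 = ((4701 - 1*261/160) + 144458) - 9867/7 = ((4701 - 261/160) + 144458) - 9867/7 = (751899/160 + 144458) - 9867/7 = 23865179/160 - 9867/7 = 165477533/1120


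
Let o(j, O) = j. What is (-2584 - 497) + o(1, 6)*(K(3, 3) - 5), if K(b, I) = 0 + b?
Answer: -3083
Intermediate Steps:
K(b, I) = b
(-2584 - 497) + o(1, 6)*(K(3, 3) - 5) = (-2584 - 497) + 1*(3 - 5) = -3081 + 1*(-2) = -3081 - 2 = -3083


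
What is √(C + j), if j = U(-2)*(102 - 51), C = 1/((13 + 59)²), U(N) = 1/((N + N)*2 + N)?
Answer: I*√660935/360 ≈ 2.2583*I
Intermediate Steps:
U(N) = 1/(5*N) (U(N) = 1/((2*N)*2 + N) = 1/(4*N + N) = 1/(5*N))
C = 1/5184 (C = 1/(72²) = 1/5184 ≈ 0.00019290)
j = -51/10 (j = ((⅕)/(-2))*(102 - 51) = ((⅕)*(-½))*51 = -⅒*51 = -51/10 ≈ -5.1000)
√(C + j) = √(1/5184 - 51/10) = √(-132187/25920) = I*√660935/360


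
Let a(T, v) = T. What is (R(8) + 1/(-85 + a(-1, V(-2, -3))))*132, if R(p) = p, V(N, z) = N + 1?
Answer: 45342/43 ≈ 1054.5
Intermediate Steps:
V(N, z) = 1 + N
(R(8) + 1/(-85 + a(-1, V(-2, -3))))*132 = (8 + 1/(-85 - 1))*132 = (8 + 1/(-86))*132 = (8 - 1/86)*132 = (687/86)*132 = 45342/43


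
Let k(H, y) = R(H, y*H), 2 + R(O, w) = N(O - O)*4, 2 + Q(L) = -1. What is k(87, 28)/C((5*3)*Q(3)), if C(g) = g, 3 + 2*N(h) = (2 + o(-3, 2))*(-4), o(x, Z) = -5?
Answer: -16/45 ≈ -0.35556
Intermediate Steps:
Q(L) = -3 (Q(L) = -2 - 1 = -3)
N(h) = 9/2 (N(h) = -3/2 + ((2 - 5)*(-4))/2 = -3/2 + (-3*(-4))/2 = -3/2 + (1/2)*12 = -3/2 + 6 = 9/2)
R(O, w) = 16 (R(O, w) = -2 + (9/2)*4 = -2 + 18 = 16)
k(H, y) = 16
k(87, 28)/C((5*3)*Q(3)) = 16/(((5*3)*(-3))) = 16/((15*(-3))) = 16/(-45) = 16*(-1/45) = -16/45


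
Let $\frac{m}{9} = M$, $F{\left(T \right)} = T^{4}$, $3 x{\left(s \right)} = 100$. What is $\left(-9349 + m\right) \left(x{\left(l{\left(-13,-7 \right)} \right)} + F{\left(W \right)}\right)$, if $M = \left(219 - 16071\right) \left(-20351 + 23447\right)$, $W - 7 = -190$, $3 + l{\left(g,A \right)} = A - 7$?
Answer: $- \frac{1486148966547590851}{3} \approx -4.9538 \cdot 10^{17}$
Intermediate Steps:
$l{\left(g,A \right)} = -10 + A$ ($l{\left(g,A \right)} = -3 + \left(A - 7\right) = -3 + \left(-7 + A\right) = -10 + A$)
$W = -183$ ($W = 7 - 190 = -183$)
$x{\left(s \right)} = \frac{100}{3}$ ($x{\left(s \right)} = \frac{1}{3} \cdot 100 = \frac{100}{3}$)
$M = -49077792$ ($M = \left(-15852\right) 3096 = -49077792$)
$m = -441700128$ ($m = 9 \left(-49077792\right) = -441700128$)
$\left(-9349 + m\right) \left(x{\left(l{\left(-13,-7 \right)} \right)} + F{\left(W \right)}\right) = \left(-9349 - 441700128\right) \left(\frac{100}{3} + \left(-183\right)^{4}\right) = - 441709477 \left(\frac{100}{3} + 1121513121\right) = \left(-441709477\right) \frac{3364539463}{3} = - \frac{1486148966547590851}{3}$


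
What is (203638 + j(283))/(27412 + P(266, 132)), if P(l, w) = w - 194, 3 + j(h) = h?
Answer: 101959/13675 ≈ 7.4559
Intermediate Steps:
j(h) = -3 + h
P(l, w) = -194 + w
(203638 + j(283))/(27412 + P(266, 132)) = (203638 + (-3 + 283))/(27412 + (-194 + 132)) = (203638 + 280)/(27412 - 62) = 203918/27350 = 203918*(1/27350) = 101959/13675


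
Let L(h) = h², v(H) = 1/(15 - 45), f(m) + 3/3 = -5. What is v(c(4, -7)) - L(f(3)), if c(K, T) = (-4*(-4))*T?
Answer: -1081/30 ≈ -36.033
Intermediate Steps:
c(K, T) = 16*T
f(m) = -6 (f(m) = -1 - 5 = -6)
v(H) = -1/30 (v(H) = 1/(-30) = -1/30)
v(c(4, -7)) - L(f(3)) = -1/30 - 1*(-6)² = -1/30 - 1*36 = -1/30 - 36 = -1081/30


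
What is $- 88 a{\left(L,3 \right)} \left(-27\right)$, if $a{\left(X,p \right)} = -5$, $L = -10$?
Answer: $-11880$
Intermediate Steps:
$- 88 a{\left(L,3 \right)} \left(-27\right) = \left(-88\right) \left(-5\right) \left(-27\right) = 440 \left(-27\right) = -11880$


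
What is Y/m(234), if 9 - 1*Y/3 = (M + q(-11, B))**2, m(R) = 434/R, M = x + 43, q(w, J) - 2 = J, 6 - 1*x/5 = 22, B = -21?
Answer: -1097577/217 ≈ -5058.0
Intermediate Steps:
x = -80 (x = 30 - 5*22 = 30 - 110 = -80)
q(w, J) = 2 + J
M = -37 (M = -80 + 43 = -37)
Y = -9381 (Y = 27 - 3*(-37 + (2 - 21))**2 = 27 - 3*(-37 - 19)**2 = 27 - 3*(-56)**2 = 27 - 3*3136 = 27 - 9408 = -9381)
Y/m(234) = -9381/(434/234) = -9381/(434*(1/234)) = -9381/217/117 = -9381*117/217 = -1097577/217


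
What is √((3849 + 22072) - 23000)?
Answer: √2921 ≈ 54.046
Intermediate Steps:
√((3849 + 22072) - 23000) = √(25921 - 23000) = √2921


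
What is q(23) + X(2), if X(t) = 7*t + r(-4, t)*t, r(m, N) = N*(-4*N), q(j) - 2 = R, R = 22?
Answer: 6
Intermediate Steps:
q(j) = 24 (q(j) = 2 + 22 = 24)
r(m, N) = -4*N²
X(t) = -4*t³ + 7*t (X(t) = 7*t + (-4*t²)*t = 7*t - 4*t³ = -4*t³ + 7*t)
q(23) + X(2) = 24 + 2*(7 - 4*2²) = 24 + 2*(7 - 4*4) = 24 + 2*(7 - 16) = 24 + 2*(-9) = 24 - 18 = 6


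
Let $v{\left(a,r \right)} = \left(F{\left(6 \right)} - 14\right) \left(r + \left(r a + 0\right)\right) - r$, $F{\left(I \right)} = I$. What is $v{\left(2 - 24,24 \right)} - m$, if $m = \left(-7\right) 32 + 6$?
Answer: $4226$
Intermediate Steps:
$m = -218$ ($m = -224 + 6 = -218$)
$v{\left(a,r \right)} = - 9 r - 8 a r$ ($v{\left(a,r \right)} = \left(6 - 14\right) \left(r + \left(r a + 0\right)\right) - r = - 8 \left(r + \left(a r + 0\right)\right) - r = - 8 \left(r + a r\right) - r = \left(- 8 r - 8 a r\right) - r = - 9 r - 8 a r$)
$v{\left(2 - 24,24 \right)} - m = 24 \left(-9 - 8 \left(2 - 24\right)\right) - -218 = 24 \left(-9 - 8 \left(2 - 24\right)\right) + 218 = 24 \left(-9 - -176\right) + 218 = 24 \left(-9 + 176\right) + 218 = 24 \cdot 167 + 218 = 4008 + 218 = 4226$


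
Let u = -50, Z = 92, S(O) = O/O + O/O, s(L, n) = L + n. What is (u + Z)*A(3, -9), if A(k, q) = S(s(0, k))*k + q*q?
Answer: 3654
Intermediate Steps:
S(O) = 2 (S(O) = 1 + 1 = 2)
A(k, q) = q² + 2*k (A(k, q) = 2*k + q*q = 2*k + q² = q² + 2*k)
(u + Z)*A(3, -9) = (-50 + 92)*((-9)² + 2*3) = 42*(81 + 6) = 42*87 = 3654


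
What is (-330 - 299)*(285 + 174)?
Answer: -288711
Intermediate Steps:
(-330 - 299)*(285 + 174) = -629*459 = -288711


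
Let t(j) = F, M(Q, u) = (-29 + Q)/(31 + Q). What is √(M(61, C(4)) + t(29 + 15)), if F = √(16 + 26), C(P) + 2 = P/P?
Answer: √(184 + 529*√42)/23 ≈ 2.6132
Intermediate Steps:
C(P) = -1 (C(P) = -2 + P/P = -2 + 1 = -1)
M(Q, u) = (-29 + Q)/(31 + Q)
F = √42 ≈ 6.4807
t(j) = √42
√(M(61, C(4)) + t(29 + 15)) = √((-29 + 61)/(31 + 61) + √42) = √(32/92 + √42) = √((1/92)*32 + √42) = √(8/23 + √42)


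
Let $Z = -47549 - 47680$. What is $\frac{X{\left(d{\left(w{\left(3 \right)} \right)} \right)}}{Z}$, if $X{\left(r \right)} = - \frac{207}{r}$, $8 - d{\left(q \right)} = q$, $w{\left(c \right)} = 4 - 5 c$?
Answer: $\frac{23}{201039} \approx 0.00011441$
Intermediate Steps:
$d{\left(q \right)} = 8 - q$
$Z = -95229$
$\frac{X{\left(d{\left(w{\left(3 \right)} \right)} \right)}}{Z} = \frac{\left(-207\right) \frac{1}{8 - \left(4 - 15\right)}}{-95229} = - \frac{207}{8 - \left(4 - 15\right)} \left(- \frac{1}{95229}\right) = - \frac{207}{8 - -11} \left(- \frac{1}{95229}\right) = - \frac{207}{8 + 11} \left(- \frac{1}{95229}\right) = - \frac{207}{19} \left(- \frac{1}{95229}\right) = \left(-207\right) \frac{1}{19} \left(- \frac{1}{95229}\right) = \left(- \frac{207}{19}\right) \left(- \frac{1}{95229}\right) = \frac{23}{201039}$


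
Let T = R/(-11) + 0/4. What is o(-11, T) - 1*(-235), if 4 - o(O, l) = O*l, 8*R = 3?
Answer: 1909/8 ≈ 238.63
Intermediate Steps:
R = 3/8 (R = (⅛)*3 = 3/8 ≈ 0.37500)
T = -3/88 (T = (3/8)/(-11) + 0/4 = (3/8)*(-1/11) + 0*(¼) = -3/88 + 0 = -3/88 ≈ -0.034091)
o(O, l) = 4 - O*l
o(-11, T) - 1*(-235) = (4 - 1*(-11)*(-3/88)) - 1*(-235) = (4 - 3/8) + 235 = 29/8 + 235 = 1909/8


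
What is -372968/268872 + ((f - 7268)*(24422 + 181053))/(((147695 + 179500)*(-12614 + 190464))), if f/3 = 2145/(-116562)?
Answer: -1431455866561566709/1013189291594443260 ≈ -1.4128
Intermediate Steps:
f = -2145/38854 (f = 3*(2145/(-116562)) = 3*(2145*(-1/116562)) = 3*(-715/38854) = -2145/38854 ≈ -0.055207)
-372968/268872 + ((f - 7268)*(24422 + 181053))/(((147695 + 179500)*(-12614 + 190464))) = -372968/268872 + ((-2145/38854 - 7268)*(24422 + 181053))/(((147695 + 179500)*(-12614 + 190464))) = -372968*1/268872 + (-282393017/38854*205475)/((327195*177850)) = -46621/33609 - 58024705168075/38854/58191630750 = -46621/33609 - 58024705168075/38854*1/58191630750 = -46621/33609 - 2320988206723/90439104846420 = -1431455866561566709/1013189291594443260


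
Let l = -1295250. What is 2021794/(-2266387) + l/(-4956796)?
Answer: -3543041325137/5617009008026 ≈ -0.63077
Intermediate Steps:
2021794/(-2266387) + l/(-4956796) = 2021794/(-2266387) - 1295250/(-4956796) = 2021794*(-1/2266387) - 1295250*(-1/4956796) = -2021794/2266387 + 647625/2478398 = -3543041325137/5617009008026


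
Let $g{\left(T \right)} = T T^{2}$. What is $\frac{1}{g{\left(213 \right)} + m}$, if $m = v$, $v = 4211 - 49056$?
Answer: $\frac{1}{9618752} \approx 1.0396 \cdot 10^{-7}$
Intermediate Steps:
$v = -44845$ ($v = 4211 - 49056 = -44845$)
$g{\left(T \right)} = T^{3}$
$m = -44845$
$\frac{1}{g{\left(213 \right)} + m} = \frac{1}{213^{3} - 44845} = \frac{1}{9663597 - 44845} = \frac{1}{9618752}$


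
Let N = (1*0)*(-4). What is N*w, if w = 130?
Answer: 0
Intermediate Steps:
N = 0 (N = 0*(-4) = 0)
N*w = 0*130 = 0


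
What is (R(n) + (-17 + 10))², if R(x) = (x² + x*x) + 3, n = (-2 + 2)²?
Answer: 16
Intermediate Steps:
n = 0 (n = 0² = 0)
R(x) = 3 + 2*x² (R(x) = (x² + x²) + 3 = 2*x² + 3 = 3 + 2*x²)
(R(n) + (-17 + 10))² = ((3 + 2*0²) + (-17 + 10))² = ((3 + 2*0) - 7)² = ((3 + 0) - 7)² = (3 - 7)² = (-4)² = 16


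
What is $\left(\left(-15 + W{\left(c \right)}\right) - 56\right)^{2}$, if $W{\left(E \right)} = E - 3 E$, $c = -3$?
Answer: $4225$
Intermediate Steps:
$W{\left(E \right)} = - 2 E$
$\left(\left(-15 + W{\left(c \right)}\right) - 56\right)^{2} = \left(\left(-15 - -6\right) - 56\right)^{2} = \left(\left(-15 + 6\right) - 56\right)^{2} = \left(-9 - 56\right)^{2} = \left(-65\right)^{2} = 4225$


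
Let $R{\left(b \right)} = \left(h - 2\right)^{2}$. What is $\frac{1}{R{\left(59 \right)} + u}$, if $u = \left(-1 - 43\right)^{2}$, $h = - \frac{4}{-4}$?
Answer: $\frac{1}{1937} \approx 0.00051626$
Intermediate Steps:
$h = 1$ ($h = \left(-4\right) \left(- \frac{1}{4}\right) = 1$)
$R{\left(b \right)} = 1$ ($R{\left(b \right)} = \left(1 - 2\right)^{2} = \left(-1\right)^{2} = 1$)
$u = 1936$ ($u = \left(-44\right)^{2} = 1936$)
$\frac{1}{R{\left(59 \right)} + u} = \frac{1}{1 + 1936} = \frac{1}{1937}$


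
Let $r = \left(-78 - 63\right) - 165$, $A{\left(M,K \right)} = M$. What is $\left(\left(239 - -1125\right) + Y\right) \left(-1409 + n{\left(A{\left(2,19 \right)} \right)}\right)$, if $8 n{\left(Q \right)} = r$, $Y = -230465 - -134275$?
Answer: $\frac{274473857}{2} \approx 1.3724 \cdot 10^{8}$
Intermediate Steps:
$Y = -96190$ ($Y = -230465 + 134275 = -96190$)
$r = -306$ ($r = -141 - 165 = -306$)
$n{\left(Q \right)} = - \frac{153}{4}$ ($n{\left(Q \right)} = \frac{1}{8} \left(-306\right) = - \frac{153}{4}$)
$\left(\left(239 - -1125\right) + Y\right) \left(-1409 + n{\left(A{\left(2,19 \right)} \right)}\right) = \left(\left(239 - -1125\right) - 96190\right) \left(-1409 - \frac{153}{4}\right) = \left(\left(239 + 1125\right) - 96190\right) \left(- \frac{5789}{4}\right) = \left(1364 - 96190\right) \left(- \frac{5789}{4}\right) = \left(-94826\right) \left(- \frac{5789}{4}\right) = \frac{274473857}{2}$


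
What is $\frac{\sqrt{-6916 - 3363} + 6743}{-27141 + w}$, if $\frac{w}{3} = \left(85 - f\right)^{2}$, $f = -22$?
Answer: $\frac{6743}{7206} + \frac{i \sqrt{10279}}{7206} \approx 0.93575 + 0.01407 i$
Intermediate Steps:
$w = 34347$ ($w = 3 \left(85 - -22\right)^{2} = 3 \left(85 + 22\right)^{2} = 3 \cdot 107^{2} = 3 \cdot 11449 = 34347$)
$\frac{\sqrt{-6916 - 3363} + 6743}{-27141 + w} = \frac{\sqrt{-6916 - 3363} + 6743}{-27141 + 34347} = \frac{\sqrt{-10279} + 6743}{7206} = \left(i \sqrt{10279} + 6743\right) \frac{1}{7206} = \left(6743 + i \sqrt{10279}\right) \frac{1}{7206} = \frac{6743}{7206} + \frac{i \sqrt{10279}}{7206}$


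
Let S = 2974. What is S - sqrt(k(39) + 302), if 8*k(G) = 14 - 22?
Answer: 2974 - sqrt(301) ≈ 2956.7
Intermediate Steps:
k(G) = -1 (k(G) = (14 - 22)/8 = (1/8)*(-8) = -1)
S - sqrt(k(39) + 302) = 2974 - sqrt(-1 + 302) = 2974 - sqrt(301)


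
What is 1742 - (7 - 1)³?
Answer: 1526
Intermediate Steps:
1742 - (7 - 1)³ = 1742 - 1*6³ = 1742 - 1*216 = 1742 - 216 = 1526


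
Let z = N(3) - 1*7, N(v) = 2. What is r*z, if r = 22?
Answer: -110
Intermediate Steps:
z = -5 (z = 2 - 1*7 = 2 - 7 = -5)
r*z = 22*(-5) = -110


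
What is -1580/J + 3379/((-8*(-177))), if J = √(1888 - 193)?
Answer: 3379/1416 - 316*√1695/339 ≈ -35.991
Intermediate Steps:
J = √1695 ≈ 41.170
-1580/J + 3379/((-8*(-177))) = -1580*√1695/1695 + 3379/((-8*(-177))) = -316*√1695/339 + 3379/1416 = 3379/1416 - 316*√1695/339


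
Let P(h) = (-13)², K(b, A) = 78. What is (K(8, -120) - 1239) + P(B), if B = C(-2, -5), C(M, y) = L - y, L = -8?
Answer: -992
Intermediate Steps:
C(M, y) = -8 - y
B = -3 (B = -8 - 1*(-5) = -8 + 5 = -3)
P(h) = 169
(K(8, -120) - 1239) + P(B) = (78 - 1239) + 169 = -1161 + 169 = -992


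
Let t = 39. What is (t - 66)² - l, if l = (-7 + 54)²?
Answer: -1480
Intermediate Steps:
l = 2209 (l = 47² = 2209)
(t - 66)² - l = (39 - 66)² - 1*2209 = (-27)² - 2209 = 729 - 2209 = -1480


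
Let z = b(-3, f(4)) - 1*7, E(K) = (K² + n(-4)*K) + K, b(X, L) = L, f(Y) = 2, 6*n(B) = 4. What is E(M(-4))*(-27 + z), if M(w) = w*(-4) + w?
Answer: -5248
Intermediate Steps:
M(w) = -3*w (M(w) = -4*w + w = -3*w)
n(B) = ⅔ (n(B) = (⅙)*4 = ⅔)
E(K) = K² + 5*K/3 (E(K) = (K² + 2*K/3) + K = K² + 5*K/3)
z = -5 (z = 2 - 1*7 = 2 - 7 = -5)
E(M(-4))*(-27 + z) = ((-3*(-4))*(5 + 3*(-3*(-4)))/3)*(-27 - 5) = ((⅓)*12*(5 + 3*12))*(-32) = ((⅓)*12*(5 + 36))*(-32) = ((⅓)*12*41)*(-32) = 164*(-32) = -5248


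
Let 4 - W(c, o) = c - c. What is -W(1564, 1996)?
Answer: -4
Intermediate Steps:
W(c, o) = 4 (W(c, o) = 4 - (c - c) = 4 - 1*0 = 4 + 0 = 4)
-W(1564, 1996) = -1*4 = -4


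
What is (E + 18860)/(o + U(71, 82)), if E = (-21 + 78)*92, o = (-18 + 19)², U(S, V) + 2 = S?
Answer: 12052/35 ≈ 344.34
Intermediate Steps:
U(S, V) = -2 + S
o = 1 (o = 1² = 1)
E = 5244 (E = 57*92 = 5244)
(E + 18860)/(o + U(71, 82)) = (5244 + 18860)/(1 + (-2 + 71)) = 24104/(1 + 69) = 24104/70 = 24104*(1/70) = 12052/35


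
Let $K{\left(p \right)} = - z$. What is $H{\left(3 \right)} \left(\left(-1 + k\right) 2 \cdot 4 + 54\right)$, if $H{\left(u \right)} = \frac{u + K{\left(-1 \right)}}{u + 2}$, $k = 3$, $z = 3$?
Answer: $0$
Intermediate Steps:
$K{\left(p \right)} = -3$ ($K{\left(p \right)} = \left(-1\right) 3 = -3$)
$H{\left(u \right)} = \frac{-3 + u}{2 + u}$ ($H{\left(u \right)} = \frac{u - 3}{u + 2} = \frac{-3 + u}{2 + u}$)
$H{\left(3 \right)} \left(\left(-1 + k\right) 2 \cdot 4 + 54\right) = \frac{-3 + 3}{2 + 3} \left(\left(-1 + 3\right) 2 \cdot 4 + 54\right) = \frac{1}{5} \cdot 0 \left(2 \cdot 8 + 54\right) = \frac{1}{5} \cdot 0 \left(16 + 54\right) = 0 \cdot 70 = 0$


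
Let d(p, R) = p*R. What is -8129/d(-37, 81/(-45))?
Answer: -40645/333 ≈ -122.06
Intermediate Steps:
d(p, R) = R*p
-8129/d(-37, 81/(-45)) = -8129/((81/(-45))*(-37)) = -8129/((81*(-1/45))*(-37)) = -8129/((-9/5*(-37))) = -8129/333/5 = -8129*5/333 = -40645/333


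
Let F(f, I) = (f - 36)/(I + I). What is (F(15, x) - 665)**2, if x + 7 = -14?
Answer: 1766241/4 ≈ 4.4156e+5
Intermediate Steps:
x = -21 (x = -7 - 14 = -21)
F(f, I) = (-36 + f)/(2*I) (F(f, I) = (-36 + f)/((2*I)) = (-36 + f)*(1/(2*I)) = (-36 + f)/(2*I))
(F(15, x) - 665)**2 = ((1/2)*(-36 + 15)/(-21) - 665)**2 = ((1/2)*(-1/21)*(-21) - 665)**2 = (1/2 - 665)**2 = (-1329/2)**2 = 1766241/4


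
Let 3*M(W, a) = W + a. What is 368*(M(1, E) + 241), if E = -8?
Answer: 263488/3 ≈ 87829.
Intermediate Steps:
M(W, a) = W/3 + a/3 (M(W, a) = (W + a)/3 = W/3 + a/3)
368*(M(1, E) + 241) = 368*(((⅓)*1 + (⅓)*(-8)) + 241) = 368*((⅓ - 8/3) + 241) = 368*(-7/3 + 241) = 368*(716/3) = 263488/3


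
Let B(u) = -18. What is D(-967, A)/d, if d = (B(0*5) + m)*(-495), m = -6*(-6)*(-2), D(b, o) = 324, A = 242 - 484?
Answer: 2/275 ≈ 0.0072727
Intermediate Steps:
A = -242
m = -72 (m = 36*(-2) = -72)
d = 44550 (d = (-18 - 72)*(-495) = -90*(-495) = 44550)
D(-967, A)/d = 324/44550 = 324*(1/44550) = 2/275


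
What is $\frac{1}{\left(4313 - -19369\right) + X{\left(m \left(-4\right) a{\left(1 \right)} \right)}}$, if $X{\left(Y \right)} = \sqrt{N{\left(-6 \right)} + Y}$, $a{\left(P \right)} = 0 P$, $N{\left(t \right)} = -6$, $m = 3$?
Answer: $\frac{3947}{93472855} - \frac{i \sqrt{6}}{560837130} \approx 4.2226 \cdot 10^{-5} - 4.3676 \cdot 10^{-9} i$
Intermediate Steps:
$a{\left(P \right)} = 0$
$X{\left(Y \right)} = \sqrt{-6 + Y}$
$\frac{1}{\left(4313 - -19369\right) + X{\left(m \left(-4\right) a{\left(1 \right)} \right)}} = \frac{1}{\left(4313 - -19369\right) + \sqrt{-6 + 3 \left(-4\right) 0}} = \frac{1}{\left(4313 + 19369\right) + \sqrt{-6 - 0}} = \frac{1}{23682 + \sqrt{-6 + 0}} = \frac{1}{23682 + \sqrt{-6}} = \frac{1}{23682 + i \sqrt{6}}$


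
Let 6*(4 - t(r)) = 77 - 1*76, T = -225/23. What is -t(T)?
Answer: -23/6 ≈ -3.8333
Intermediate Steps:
T = -225/23 (T = -225*1/23 = -225/23 ≈ -9.7826)
t(r) = 23/6 (t(r) = 4 - (77 - 1*76)/6 = 4 - (77 - 76)/6 = 4 - 1/6*1 = 4 - 1/6 = 23/6)
-t(T) = -1*23/6 = -23/6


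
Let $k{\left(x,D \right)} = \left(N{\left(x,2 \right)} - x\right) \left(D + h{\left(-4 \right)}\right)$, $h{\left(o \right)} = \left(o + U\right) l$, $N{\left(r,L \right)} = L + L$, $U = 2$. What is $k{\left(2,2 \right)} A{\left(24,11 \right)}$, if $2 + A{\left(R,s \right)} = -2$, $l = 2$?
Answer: $16$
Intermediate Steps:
$N{\left(r,L \right)} = 2 L$
$A{\left(R,s \right)} = -4$ ($A{\left(R,s \right)} = -2 - 2 = -4$)
$h{\left(o \right)} = 4 + 2 o$ ($h{\left(o \right)} = \left(o + 2\right) 2 = \left(2 + o\right) 2 = 4 + 2 o$)
$k{\left(x,D \right)} = \left(-4 + D\right) \left(4 - x\right)$ ($k{\left(x,D \right)} = \left(2 \cdot 2 - x\right) \left(D + \left(4 + 2 \left(-4\right)\right)\right) = \left(4 - x\right) \left(D + \left(4 - 8\right)\right) = \left(4 - x\right) \left(D - 4\right) = \left(4 - x\right) \left(-4 + D\right) = \left(-4 + D\right) \left(4 - x\right)$)
$k{\left(2,2 \right)} A{\left(24,11 \right)} = \left(-16 + 4 \cdot 2 + 4 \cdot 2 - 2 \cdot 2\right) \left(-4\right) = \left(-16 + 8 + 8 - 4\right) \left(-4\right) = \left(-4\right) \left(-4\right) = 16$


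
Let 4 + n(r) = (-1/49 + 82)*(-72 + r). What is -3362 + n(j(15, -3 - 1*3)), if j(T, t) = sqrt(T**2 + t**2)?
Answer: -454158/49 + 12051*sqrt(29)/49 ≈ -7944.1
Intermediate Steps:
n(r) = -289420/49 + 4017*r/49 (n(r) = -4 + (-1/49 + 82)*(-72 + r) = -4 + 4017*(-72 + r)/49 = -4 + (-289224/49 + 4017*r/49) = -289420/49 + 4017*r/49)
-3362 + n(j(15, -3 - 1*3)) = -3362 + (-289420/49 + 4017*sqrt(15**2 + (-3 - 1*3)**2)/49) = -3362 + (-289420/49 + 4017*sqrt(225 + (-3 - 3)**2)/49) = -3362 + (-289420/49 + 4017*sqrt(225 + (-6)**2)/49) = -3362 + (-289420/49 + 4017*sqrt(225 + 36)/49) = -3362 + (-289420/49 + 4017*sqrt(261)/49) = -3362 + (-289420/49 + 4017*(3*sqrt(29))/49) = -3362 + (-289420/49 + 12051*sqrt(29)/49) = -454158/49 + 12051*sqrt(29)/49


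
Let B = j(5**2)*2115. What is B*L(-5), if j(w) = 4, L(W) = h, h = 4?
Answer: 33840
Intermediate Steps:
L(W) = 4
B = 8460 (B = 4*2115 = 8460)
B*L(-5) = 8460*4 = 33840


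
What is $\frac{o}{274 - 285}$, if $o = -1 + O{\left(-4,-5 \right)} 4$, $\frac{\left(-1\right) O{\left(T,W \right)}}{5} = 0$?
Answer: $\frac{1}{11} \approx 0.090909$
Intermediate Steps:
$O{\left(T,W \right)} = 0$ ($O{\left(T,W \right)} = \left(-5\right) 0 = 0$)
$o = -1$ ($o = -1 + 0 \cdot 4 = -1 + 0 = -1$)
$\frac{o}{274 - 285} = \frac{1}{274 - 285} \left(-1\right) = \frac{1}{-11} \left(-1\right) = \left(- \frac{1}{11}\right) \left(-1\right) = \frac{1}{11}$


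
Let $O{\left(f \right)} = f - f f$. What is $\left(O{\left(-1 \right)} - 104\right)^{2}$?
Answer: $11236$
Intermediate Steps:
$O{\left(f \right)} = f - f^{2}$
$\left(O{\left(-1 \right)} - 104\right)^{2} = \left(- (1 - -1) - 104\right)^{2} = \left(- (1 + 1) - 104\right)^{2} = \left(\left(-1\right) 2 - 104\right)^{2} = \left(-2 - 104\right)^{2} = \left(-106\right)^{2} = 11236$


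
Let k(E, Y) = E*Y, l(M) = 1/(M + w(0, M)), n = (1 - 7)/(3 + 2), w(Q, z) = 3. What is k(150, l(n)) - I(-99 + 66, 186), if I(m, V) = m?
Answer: 349/3 ≈ 116.33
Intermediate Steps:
n = -6/5 ≈ -1.2000
l(M) = 1/(3 + M) (l(M) = 1/(M + 3) = 1/(3 + M))
k(150, l(n)) - I(-99 + 66, 186) = 150/(3 - 6/5) - (-99 + 66) = 150/(9/5) - 1*(-33) = 150*(5/9) + 33 = 250/3 + 33 = 349/3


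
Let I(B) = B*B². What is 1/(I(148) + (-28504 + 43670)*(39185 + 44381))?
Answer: 1/1270603748 ≈ 7.8703e-10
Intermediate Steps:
I(B) = B³
1/(I(148) + (-28504 + 43670)*(39185 + 44381)) = 1/(148³ + (-28504 + 43670)*(39185 + 44381)) = 1/(3241792 + 15166*83566) = 1/(3241792 + 1267361956) = 1/1270603748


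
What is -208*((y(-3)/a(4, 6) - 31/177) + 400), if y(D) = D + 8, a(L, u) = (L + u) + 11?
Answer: -34367008/413 ≈ -83213.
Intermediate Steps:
a(L, u) = 11 + L + u
y(D) = 8 + D
-208*((y(-3)/a(4, 6) - 31/177) + 400) = -208*(((8 - 3)/(11 + 4 + 6) - 31/177) + 400) = -208*((5/21 - 31*1/177) + 400) = -208*((5*(1/21) - 31/177) + 400) = -208*((5/21 - 31/177) + 400) = -208*(26/413 + 400) = -208*165226/413 = -34367008/413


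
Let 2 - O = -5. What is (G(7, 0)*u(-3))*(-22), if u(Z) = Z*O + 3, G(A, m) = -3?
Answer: -1188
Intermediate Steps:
O = 7 (O = 2 - 1*(-5) = 2 + 5 = 7)
u(Z) = 3 + 7*Z (u(Z) = Z*7 + 3 = 7*Z + 3 = 3 + 7*Z)
(G(7, 0)*u(-3))*(-22) = -3*(3 + 7*(-3))*(-22) = -3*(3 - 21)*(-22) = -3*(-18)*(-22) = 54*(-22) = -1188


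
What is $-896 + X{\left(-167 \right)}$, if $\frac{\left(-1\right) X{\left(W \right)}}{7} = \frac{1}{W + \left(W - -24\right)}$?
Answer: $- \frac{277753}{310} \approx -895.98$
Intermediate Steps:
$X{\left(W \right)} = - \frac{7}{24 + 2 W}$ ($X{\left(W \right)} = - \frac{7}{W + \left(W - -24\right)} = - \frac{7}{W + \left(W + 24\right)} = - \frac{7}{W + \left(24 + W\right)} = - \frac{7}{24 + 2 W}$)
$-896 + X{\left(-167 \right)} = -896 - \frac{7}{24 + 2 \left(-167\right)} = -896 - \frac{7}{24 - 334} = -896 - \frac{7}{-310} = -896 - - \frac{7}{310} = -896 + \frac{7}{310} = - \frac{277753}{310}$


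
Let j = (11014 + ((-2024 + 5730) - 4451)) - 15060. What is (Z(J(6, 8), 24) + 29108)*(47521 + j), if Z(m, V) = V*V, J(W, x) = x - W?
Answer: 1268397320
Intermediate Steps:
j = -4791 (j = (11014 + (3706 - 4451)) - 15060 = (11014 - 745) - 15060 = 10269 - 15060 = -4791)
Z(m, V) = V²
(Z(J(6, 8), 24) + 29108)*(47521 + j) = (24² + 29108)*(47521 - 4791) = (576 + 29108)*42730 = 29684*42730 = 1268397320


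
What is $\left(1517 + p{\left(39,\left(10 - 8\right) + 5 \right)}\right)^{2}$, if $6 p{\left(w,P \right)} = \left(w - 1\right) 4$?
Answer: $\frac{21409129}{9} \approx 2.3788 \cdot 10^{6}$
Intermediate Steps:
$p{\left(w,P \right)} = - \frac{2}{3} + \frac{2 w}{3}$ ($p{\left(w,P \right)} = \frac{\left(w - 1\right) 4}{6} = \frac{\left(-1 + w\right) 4}{6} = \frac{-4 + 4 w}{6} = - \frac{2}{3} + \frac{2 w}{3}$)
$\left(1517 + p{\left(39,\left(10 - 8\right) + 5 \right)}\right)^{2} = \left(1517 + \left(- \frac{2}{3} + \frac{2}{3} \cdot 39\right)\right)^{2} = \left(1517 + \left(- \frac{2}{3} + 26\right)\right)^{2} = \left(1517 + \frac{76}{3}\right)^{2} = \left(\frac{4627}{3}\right)^{2} = \frac{21409129}{9}$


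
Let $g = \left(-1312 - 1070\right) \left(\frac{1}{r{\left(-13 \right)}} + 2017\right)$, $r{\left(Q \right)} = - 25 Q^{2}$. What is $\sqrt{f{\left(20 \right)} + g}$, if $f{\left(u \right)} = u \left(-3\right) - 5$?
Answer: $\frac{i \sqrt{20299259393}}{65} \approx 2191.9 i$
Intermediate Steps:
$f{\left(u \right)} = -5 - 3 u$ ($f{\left(u \right)} = - 3 u - 5 = -5 - 3 u$)
$g = - \frac{20298984768}{4225}$ ($g = \left(-1312 - 1070\right) \left(\frac{1}{\left(-25\right) \left(-13\right)^{2}} + 2017\right) = - 2382 \left(\frac{1}{\left(-25\right) 169} + 2017\right) = - 2382 \left(\frac{1}{-4225} + 2017\right) = - 2382 \left(- \frac{1}{4225} + 2017\right) = \left(-2382\right) \frac{8521824}{4225} = - \frac{20298984768}{4225} \approx -4.8045 \cdot 10^{6}$)
$\sqrt{f{\left(20 \right)} + g} = \sqrt{\left(-5 - 60\right) - \frac{20298984768}{4225}} = \sqrt{-65 - \frac{20298984768}{4225}} = \sqrt{- \frac{20299259393}{4225}} = \frac{i \sqrt{20299259393}}{65}$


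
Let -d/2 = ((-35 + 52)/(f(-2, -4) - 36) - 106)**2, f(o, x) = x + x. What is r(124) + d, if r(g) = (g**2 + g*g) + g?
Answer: 7976207/968 ≈ 8239.9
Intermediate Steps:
f(o, x) = 2*x
r(g) = g + 2*g**2 (r(g) = (g**2 + g**2) + g = 2*g**2 + g = g + 2*g**2)
d = -21911761/968 (d = -2*((-35 + 52)/(2*(-4) - 36) - 106)**2 = -2*(17/(-8 - 36) - 106)**2 = -2*(17/(-44) - 106)**2 = -2*(17*(-1/44) - 106)**2 = -2*(-17/44 - 106)**2 = -2*(-4681/44)**2 = -2*21911761/1936 = -21911761/968 ≈ -22636.)
r(124) + d = 124*(1 + 2*124) - 21911761/968 = 124*(1 + 248) - 21911761/968 = 124*249 - 21911761/968 = 30876 - 21911761/968 = 7976207/968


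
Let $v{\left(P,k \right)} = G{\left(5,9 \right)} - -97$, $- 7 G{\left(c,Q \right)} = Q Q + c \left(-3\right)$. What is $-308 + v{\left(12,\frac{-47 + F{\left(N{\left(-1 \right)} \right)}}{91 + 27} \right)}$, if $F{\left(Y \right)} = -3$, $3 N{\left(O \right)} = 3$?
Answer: $- \frac{1543}{7} \approx -220.43$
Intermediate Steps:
$N{\left(O \right)} = 1$ ($N{\left(O \right)} = \frac{1}{3} \cdot 3 = 1$)
$G{\left(c,Q \right)} = - \frac{Q^{2}}{7} + \frac{3 c}{7}$ ($G{\left(c,Q \right)} = - \frac{Q Q + c \left(-3\right)}{7} = - \frac{Q^{2} - 3 c}{7} = - \frac{Q^{2}}{7} + \frac{3 c}{7}$)
$v{\left(P,k \right)} = \frac{613}{7}$ ($v{\left(P,k \right)} = \left(- \frac{9^{2}}{7} + \frac{3}{7} \cdot 5\right) - -97 = \left(\left(- \frac{1}{7}\right) 81 + \frac{15}{7}\right) + 97 = \left(- \frac{81}{7} + \frac{15}{7}\right) + 97 = - \frac{66}{7} + 97 = \frac{613}{7}$)
$-308 + v{\left(12,\frac{-47 + F{\left(N{\left(-1 \right)} \right)}}{91 + 27} \right)} = -308 + \frac{613}{7} = - \frac{1543}{7}$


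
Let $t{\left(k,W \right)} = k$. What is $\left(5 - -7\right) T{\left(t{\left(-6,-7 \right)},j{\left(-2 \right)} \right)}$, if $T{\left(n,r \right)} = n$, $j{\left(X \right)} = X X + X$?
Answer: $-72$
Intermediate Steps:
$j{\left(X \right)} = X + X^{2}$ ($j{\left(X \right)} = X^{2} + X = X + X^{2}$)
$\left(5 - -7\right) T{\left(t{\left(-6,-7 \right)},j{\left(-2 \right)} \right)} = \left(5 - -7\right) \left(-6\right) = \left(5 + 7\right) \left(-6\right) = 12 \left(-6\right) = -72$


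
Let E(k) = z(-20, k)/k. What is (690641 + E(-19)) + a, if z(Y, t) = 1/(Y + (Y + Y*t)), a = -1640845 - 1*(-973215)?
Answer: 148651059/6460 ≈ 23011.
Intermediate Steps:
a = -667630 (a = -1640845 + 973215 = -667630)
z(Y, t) = 1/(2*Y + Y*t)
E(k) = -1/(20*k*(2 + k)) (E(k) = (1/((-20)*(2 + k)))/k = (-1/(20*(2 + k)))/k = -1/(20*k*(2 + k)))
(690641 + E(-19)) + a = (690641 - 1/20/(-19*(2 - 19))) - 667630 = (690641 - 1/20*(-1/19)/(-17)) - 667630 = (690641 - 1/20*(-1/19)*(-1/17)) - 667630 = (690641 - 1/6460) - 667630 = 4461540859/6460 - 667630 = 148651059/6460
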